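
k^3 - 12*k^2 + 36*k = k*(k - 6)^2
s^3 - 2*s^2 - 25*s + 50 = (s - 5)*(s - 2)*(s + 5)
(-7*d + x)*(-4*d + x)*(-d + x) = -28*d^3 + 39*d^2*x - 12*d*x^2 + x^3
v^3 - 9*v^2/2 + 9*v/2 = v*(v - 3)*(v - 3/2)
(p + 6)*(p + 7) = p^2 + 13*p + 42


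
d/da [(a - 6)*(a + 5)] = 2*a - 1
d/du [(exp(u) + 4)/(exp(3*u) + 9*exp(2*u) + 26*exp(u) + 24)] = (-2*exp(u) - 5)*exp(u)/(exp(4*u) + 10*exp(3*u) + 37*exp(2*u) + 60*exp(u) + 36)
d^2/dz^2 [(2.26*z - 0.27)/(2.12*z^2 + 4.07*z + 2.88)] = ((2.26*z - 0.27)*(4.24*z + 4.07)*(8.48*z + 8.14) - (28.7472*z + 17.2516)*(2.12*z^2 + 4.07*z + 2.88))/(2.12*z^2 + 4.07*z + 2.88)^3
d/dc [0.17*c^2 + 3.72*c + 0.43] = 0.34*c + 3.72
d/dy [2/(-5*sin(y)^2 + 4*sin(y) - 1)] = 4*(5*sin(y) - 2)*cos(y)/(5*sin(y)^2 - 4*sin(y) + 1)^2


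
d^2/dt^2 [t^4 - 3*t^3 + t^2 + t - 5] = 12*t^2 - 18*t + 2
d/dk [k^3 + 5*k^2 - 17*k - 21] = 3*k^2 + 10*k - 17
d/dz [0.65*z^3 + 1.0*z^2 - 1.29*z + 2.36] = 1.95*z^2 + 2.0*z - 1.29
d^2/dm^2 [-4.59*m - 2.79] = 0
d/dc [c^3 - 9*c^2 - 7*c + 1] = 3*c^2 - 18*c - 7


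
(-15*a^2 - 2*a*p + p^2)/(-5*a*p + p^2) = (3*a + p)/p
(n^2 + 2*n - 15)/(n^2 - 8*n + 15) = (n + 5)/(n - 5)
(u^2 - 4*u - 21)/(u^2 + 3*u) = (u - 7)/u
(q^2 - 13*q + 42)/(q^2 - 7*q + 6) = (q - 7)/(q - 1)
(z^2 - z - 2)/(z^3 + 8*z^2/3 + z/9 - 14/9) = 9*(z - 2)/(9*z^2 + 15*z - 14)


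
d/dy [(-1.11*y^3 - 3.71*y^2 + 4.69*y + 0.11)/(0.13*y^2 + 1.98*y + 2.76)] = (-0.1443*y^4 - 4.3956*y^3 - 17.1463*y^2 - 20.5078*y + 12.7266)/(0.0169*y^4 + 0.5148*y^3 + 4.638*y^2 + 10.9296*y + 7.6176)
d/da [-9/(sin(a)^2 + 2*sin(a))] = 18*(sin(a) + 1)*cos(a)/((sin(a) + 2)^2*sin(a)^2)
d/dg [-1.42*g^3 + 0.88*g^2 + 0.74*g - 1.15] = -4.26*g^2 + 1.76*g + 0.74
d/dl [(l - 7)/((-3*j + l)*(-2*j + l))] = ((2*j - l)*(3*j - l) + (2*j - l)*(l - 7) + (3*j - l)*(l - 7))/((2*j - l)^2*(3*j - l)^2)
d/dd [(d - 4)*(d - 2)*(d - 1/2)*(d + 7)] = 4*d^3 + 3*d^2/2 - 69*d + 73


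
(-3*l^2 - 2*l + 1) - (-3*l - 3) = -3*l^2 + l + 4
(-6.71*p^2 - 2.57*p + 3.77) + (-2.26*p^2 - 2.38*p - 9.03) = -8.97*p^2 - 4.95*p - 5.26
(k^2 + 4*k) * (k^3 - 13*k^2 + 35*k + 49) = k^5 - 9*k^4 - 17*k^3 + 189*k^2 + 196*k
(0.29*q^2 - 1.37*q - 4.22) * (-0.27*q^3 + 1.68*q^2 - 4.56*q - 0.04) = -0.0783*q^5 + 0.8571*q^4 - 2.4846*q^3 - 0.853999999999998*q^2 + 19.298*q + 0.1688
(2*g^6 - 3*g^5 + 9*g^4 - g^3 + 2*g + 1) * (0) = 0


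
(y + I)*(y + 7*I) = y^2 + 8*I*y - 7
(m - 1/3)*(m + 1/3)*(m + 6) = m^3 + 6*m^2 - m/9 - 2/3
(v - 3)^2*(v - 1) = v^3 - 7*v^2 + 15*v - 9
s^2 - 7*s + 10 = (s - 5)*(s - 2)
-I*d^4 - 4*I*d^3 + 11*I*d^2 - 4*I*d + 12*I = (d - 2)*(d + 6)*(d - I)*(-I*d + 1)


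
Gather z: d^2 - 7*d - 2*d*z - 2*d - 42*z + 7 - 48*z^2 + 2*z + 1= d^2 - 9*d - 48*z^2 + z*(-2*d - 40) + 8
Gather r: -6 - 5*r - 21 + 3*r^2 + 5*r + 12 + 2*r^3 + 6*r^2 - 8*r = 2*r^3 + 9*r^2 - 8*r - 15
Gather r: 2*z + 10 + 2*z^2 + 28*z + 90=2*z^2 + 30*z + 100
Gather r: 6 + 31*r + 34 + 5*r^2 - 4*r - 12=5*r^2 + 27*r + 28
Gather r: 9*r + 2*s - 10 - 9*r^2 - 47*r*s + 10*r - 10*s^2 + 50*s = -9*r^2 + r*(19 - 47*s) - 10*s^2 + 52*s - 10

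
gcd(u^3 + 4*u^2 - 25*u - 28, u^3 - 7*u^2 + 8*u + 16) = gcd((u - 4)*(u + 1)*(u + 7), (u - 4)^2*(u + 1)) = u^2 - 3*u - 4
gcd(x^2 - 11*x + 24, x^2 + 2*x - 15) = x - 3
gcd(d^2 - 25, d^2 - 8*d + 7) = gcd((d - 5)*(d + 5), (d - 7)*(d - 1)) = 1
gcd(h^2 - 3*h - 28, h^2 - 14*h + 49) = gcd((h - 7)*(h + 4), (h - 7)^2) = h - 7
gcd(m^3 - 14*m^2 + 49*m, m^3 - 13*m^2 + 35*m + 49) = m^2 - 14*m + 49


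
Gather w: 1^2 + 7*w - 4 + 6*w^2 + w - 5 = 6*w^2 + 8*w - 8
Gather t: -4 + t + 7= t + 3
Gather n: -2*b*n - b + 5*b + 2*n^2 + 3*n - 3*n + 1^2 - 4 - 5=-2*b*n + 4*b + 2*n^2 - 8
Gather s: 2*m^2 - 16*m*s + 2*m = 2*m^2 - 16*m*s + 2*m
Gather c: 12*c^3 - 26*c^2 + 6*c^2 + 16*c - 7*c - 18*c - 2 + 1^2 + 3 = 12*c^3 - 20*c^2 - 9*c + 2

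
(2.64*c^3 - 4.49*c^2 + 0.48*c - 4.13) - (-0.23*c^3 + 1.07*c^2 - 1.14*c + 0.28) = 2.87*c^3 - 5.56*c^2 + 1.62*c - 4.41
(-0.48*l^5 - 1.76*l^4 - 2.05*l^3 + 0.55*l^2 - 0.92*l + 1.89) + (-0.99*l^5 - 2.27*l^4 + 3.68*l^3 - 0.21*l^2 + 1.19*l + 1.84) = -1.47*l^5 - 4.03*l^4 + 1.63*l^3 + 0.34*l^2 + 0.27*l + 3.73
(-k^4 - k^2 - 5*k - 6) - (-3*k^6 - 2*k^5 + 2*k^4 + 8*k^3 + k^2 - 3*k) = 3*k^6 + 2*k^5 - 3*k^4 - 8*k^3 - 2*k^2 - 2*k - 6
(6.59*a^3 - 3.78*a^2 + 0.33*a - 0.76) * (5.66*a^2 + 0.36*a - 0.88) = 37.2994*a^5 - 19.0224*a^4 - 5.2922*a^3 - 0.8564*a^2 - 0.564*a + 0.6688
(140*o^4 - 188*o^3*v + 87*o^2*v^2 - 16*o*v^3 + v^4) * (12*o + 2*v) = 1680*o^5 - 1976*o^4*v + 668*o^3*v^2 - 18*o^2*v^3 - 20*o*v^4 + 2*v^5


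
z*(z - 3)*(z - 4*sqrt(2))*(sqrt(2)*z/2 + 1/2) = sqrt(2)*z^4/2 - 7*z^3/2 - 3*sqrt(2)*z^3/2 - 2*sqrt(2)*z^2 + 21*z^2/2 + 6*sqrt(2)*z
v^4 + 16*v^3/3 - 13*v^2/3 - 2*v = v*(v - 1)*(v + 1/3)*(v + 6)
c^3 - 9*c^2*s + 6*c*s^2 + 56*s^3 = (c - 7*s)*(c - 4*s)*(c + 2*s)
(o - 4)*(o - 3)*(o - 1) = o^3 - 8*o^2 + 19*o - 12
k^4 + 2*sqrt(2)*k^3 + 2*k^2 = k^2*(k + sqrt(2))^2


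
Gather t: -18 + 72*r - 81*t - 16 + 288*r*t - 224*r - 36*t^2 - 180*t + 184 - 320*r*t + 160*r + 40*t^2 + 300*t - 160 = 8*r + 4*t^2 + t*(39 - 32*r) - 10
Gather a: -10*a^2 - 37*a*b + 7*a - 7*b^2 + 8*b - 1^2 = -10*a^2 + a*(7 - 37*b) - 7*b^2 + 8*b - 1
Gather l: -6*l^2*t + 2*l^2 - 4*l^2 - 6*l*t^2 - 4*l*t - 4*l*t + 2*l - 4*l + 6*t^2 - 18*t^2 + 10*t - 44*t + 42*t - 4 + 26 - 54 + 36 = l^2*(-6*t - 2) + l*(-6*t^2 - 8*t - 2) - 12*t^2 + 8*t + 4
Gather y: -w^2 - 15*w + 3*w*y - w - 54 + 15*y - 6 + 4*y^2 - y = -w^2 - 16*w + 4*y^2 + y*(3*w + 14) - 60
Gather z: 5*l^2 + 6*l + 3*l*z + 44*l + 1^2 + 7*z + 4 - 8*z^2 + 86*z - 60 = 5*l^2 + 50*l - 8*z^2 + z*(3*l + 93) - 55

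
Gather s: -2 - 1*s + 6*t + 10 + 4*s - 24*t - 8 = 3*s - 18*t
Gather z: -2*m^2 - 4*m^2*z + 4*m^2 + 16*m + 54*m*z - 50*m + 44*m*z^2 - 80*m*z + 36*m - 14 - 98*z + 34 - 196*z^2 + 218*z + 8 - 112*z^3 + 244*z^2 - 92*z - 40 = 2*m^2 + 2*m - 112*z^3 + z^2*(44*m + 48) + z*(-4*m^2 - 26*m + 28) - 12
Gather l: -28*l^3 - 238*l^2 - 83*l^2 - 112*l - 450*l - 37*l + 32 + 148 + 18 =-28*l^3 - 321*l^2 - 599*l + 198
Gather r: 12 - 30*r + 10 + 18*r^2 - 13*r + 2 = 18*r^2 - 43*r + 24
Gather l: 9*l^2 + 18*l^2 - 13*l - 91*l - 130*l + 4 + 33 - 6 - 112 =27*l^2 - 234*l - 81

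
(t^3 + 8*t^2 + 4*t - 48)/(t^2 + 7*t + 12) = (t^2 + 4*t - 12)/(t + 3)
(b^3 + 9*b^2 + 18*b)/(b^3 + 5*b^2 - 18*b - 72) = b/(b - 4)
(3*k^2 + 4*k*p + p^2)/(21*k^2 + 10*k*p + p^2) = (k + p)/(7*k + p)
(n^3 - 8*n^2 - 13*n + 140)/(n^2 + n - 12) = (n^2 - 12*n + 35)/(n - 3)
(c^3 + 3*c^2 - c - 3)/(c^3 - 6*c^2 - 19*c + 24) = (c + 1)/(c - 8)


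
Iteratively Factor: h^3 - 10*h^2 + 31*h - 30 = (h - 5)*(h^2 - 5*h + 6) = (h - 5)*(h - 2)*(h - 3)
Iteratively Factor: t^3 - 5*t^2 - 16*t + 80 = (t - 4)*(t^2 - t - 20) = (t - 4)*(t + 4)*(t - 5)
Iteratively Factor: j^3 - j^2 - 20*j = (j - 5)*(j^2 + 4*j) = (j - 5)*(j + 4)*(j)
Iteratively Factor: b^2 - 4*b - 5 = (b - 5)*(b + 1)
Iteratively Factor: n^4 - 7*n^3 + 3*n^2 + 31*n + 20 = (n + 1)*(n^3 - 8*n^2 + 11*n + 20) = (n - 5)*(n + 1)*(n^2 - 3*n - 4) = (n - 5)*(n + 1)^2*(n - 4)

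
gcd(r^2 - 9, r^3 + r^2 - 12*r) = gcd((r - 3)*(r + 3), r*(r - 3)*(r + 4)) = r - 3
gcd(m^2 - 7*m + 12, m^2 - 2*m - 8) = m - 4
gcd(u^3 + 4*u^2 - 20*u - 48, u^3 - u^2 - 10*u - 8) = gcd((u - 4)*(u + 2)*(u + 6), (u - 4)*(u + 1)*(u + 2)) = u^2 - 2*u - 8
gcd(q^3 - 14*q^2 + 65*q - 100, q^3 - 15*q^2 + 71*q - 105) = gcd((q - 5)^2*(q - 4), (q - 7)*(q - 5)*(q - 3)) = q - 5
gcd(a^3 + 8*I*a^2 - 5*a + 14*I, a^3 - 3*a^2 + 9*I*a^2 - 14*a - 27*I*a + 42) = a^2 + 9*I*a - 14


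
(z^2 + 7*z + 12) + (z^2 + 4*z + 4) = 2*z^2 + 11*z + 16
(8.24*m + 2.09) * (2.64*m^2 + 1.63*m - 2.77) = 21.7536*m^3 + 18.9488*m^2 - 19.4181*m - 5.7893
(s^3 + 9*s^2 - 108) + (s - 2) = s^3 + 9*s^2 + s - 110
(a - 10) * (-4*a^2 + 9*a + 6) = -4*a^3 + 49*a^2 - 84*a - 60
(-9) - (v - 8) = -v - 1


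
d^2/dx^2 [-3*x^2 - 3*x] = -6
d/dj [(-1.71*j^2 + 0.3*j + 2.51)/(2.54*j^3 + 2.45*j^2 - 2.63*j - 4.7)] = (4.3434*j^4 - 1.524*j^3 - 15.3639*j^2 + 3.775*j + 5.1913)/(6.4516*j^6 + 12.446*j^5 - 7.3579*j^4 - 36.763*j^3 - 16.1131*j^2 + 24.722*j + 22.09)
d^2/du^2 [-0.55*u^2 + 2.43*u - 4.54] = -1.10000000000000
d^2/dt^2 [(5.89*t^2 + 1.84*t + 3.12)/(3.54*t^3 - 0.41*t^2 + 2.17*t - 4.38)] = (147.622248*t^6 + 138.348864*t^5 + 181.684836*t^4 + 1188.935154*t^3 + 425.841372*t^2 + 253.776528*t + 279.146904)/(44.361864*t^9 - 15.413868*t^8 + 83.365938*t^7 - 183.631373*t^6 + 89.245641*t^5 - 209.878485*t^4 + 237.337957*t^3 - 85.471758*t^2 + 124.890444*t - 84.027672)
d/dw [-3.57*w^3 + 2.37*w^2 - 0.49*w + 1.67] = -10.71*w^2 + 4.74*w - 0.49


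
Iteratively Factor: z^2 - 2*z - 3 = (z + 1)*(z - 3)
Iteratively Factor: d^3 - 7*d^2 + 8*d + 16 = (d - 4)*(d^2 - 3*d - 4) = (d - 4)*(d + 1)*(d - 4)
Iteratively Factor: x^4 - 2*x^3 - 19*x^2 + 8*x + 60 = (x + 3)*(x^3 - 5*x^2 - 4*x + 20) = (x - 5)*(x + 3)*(x^2 - 4) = (x - 5)*(x + 2)*(x + 3)*(x - 2)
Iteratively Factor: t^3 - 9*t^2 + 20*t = (t)*(t^2 - 9*t + 20) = t*(t - 5)*(t - 4)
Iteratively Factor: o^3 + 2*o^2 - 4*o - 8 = (o + 2)*(o^2 - 4) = (o - 2)*(o + 2)*(o + 2)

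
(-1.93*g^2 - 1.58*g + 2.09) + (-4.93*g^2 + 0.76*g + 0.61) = -6.86*g^2 - 0.82*g + 2.7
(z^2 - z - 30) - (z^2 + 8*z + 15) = -9*z - 45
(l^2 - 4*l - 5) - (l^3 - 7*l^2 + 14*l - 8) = -l^3 + 8*l^2 - 18*l + 3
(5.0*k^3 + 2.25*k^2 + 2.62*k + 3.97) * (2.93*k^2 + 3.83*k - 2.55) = 14.65*k^5 + 25.7425*k^4 + 3.5441*k^3 + 15.9292*k^2 + 8.5241*k - 10.1235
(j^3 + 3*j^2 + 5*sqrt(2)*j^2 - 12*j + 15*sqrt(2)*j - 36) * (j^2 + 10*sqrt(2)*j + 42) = j^5 + 3*j^4 + 15*sqrt(2)*j^4 + 45*sqrt(2)*j^3 + 130*j^3 + 90*sqrt(2)*j^2 + 390*j^2 - 504*j + 270*sqrt(2)*j - 1512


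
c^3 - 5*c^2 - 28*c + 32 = (c - 8)*(c - 1)*(c + 4)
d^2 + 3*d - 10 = (d - 2)*(d + 5)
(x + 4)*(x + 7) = x^2 + 11*x + 28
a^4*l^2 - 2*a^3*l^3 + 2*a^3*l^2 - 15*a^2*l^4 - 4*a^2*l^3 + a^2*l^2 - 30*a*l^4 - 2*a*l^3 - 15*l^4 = (a - 5*l)*(a + 3*l)*(a*l + l)^2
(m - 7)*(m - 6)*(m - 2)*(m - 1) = m^4 - 16*m^3 + 83*m^2 - 152*m + 84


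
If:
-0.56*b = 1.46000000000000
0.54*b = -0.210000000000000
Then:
No Solution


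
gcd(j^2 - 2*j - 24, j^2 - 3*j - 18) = j - 6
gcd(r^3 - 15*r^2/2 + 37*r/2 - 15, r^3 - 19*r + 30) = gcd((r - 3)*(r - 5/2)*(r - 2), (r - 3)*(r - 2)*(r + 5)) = r^2 - 5*r + 6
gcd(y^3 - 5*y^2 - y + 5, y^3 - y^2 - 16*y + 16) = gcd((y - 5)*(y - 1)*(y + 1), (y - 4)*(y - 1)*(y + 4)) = y - 1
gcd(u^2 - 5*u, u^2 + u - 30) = u - 5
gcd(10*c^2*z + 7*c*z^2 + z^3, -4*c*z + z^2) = z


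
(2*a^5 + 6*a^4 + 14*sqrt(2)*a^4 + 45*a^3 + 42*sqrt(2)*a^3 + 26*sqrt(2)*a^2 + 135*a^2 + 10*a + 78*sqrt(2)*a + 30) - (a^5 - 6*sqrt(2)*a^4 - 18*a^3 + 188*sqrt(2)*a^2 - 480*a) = a^5 + 6*a^4 + 20*sqrt(2)*a^4 + 42*sqrt(2)*a^3 + 63*a^3 - 162*sqrt(2)*a^2 + 135*a^2 + 78*sqrt(2)*a + 490*a + 30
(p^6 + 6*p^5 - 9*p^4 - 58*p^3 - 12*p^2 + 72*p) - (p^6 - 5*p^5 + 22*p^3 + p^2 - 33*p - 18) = 11*p^5 - 9*p^4 - 80*p^3 - 13*p^2 + 105*p + 18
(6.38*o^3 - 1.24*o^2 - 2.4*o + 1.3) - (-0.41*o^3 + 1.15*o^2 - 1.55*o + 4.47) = 6.79*o^3 - 2.39*o^2 - 0.85*o - 3.17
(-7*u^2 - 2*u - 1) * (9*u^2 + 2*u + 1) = -63*u^4 - 32*u^3 - 20*u^2 - 4*u - 1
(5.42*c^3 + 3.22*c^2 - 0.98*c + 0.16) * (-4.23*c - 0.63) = -22.9266*c^4 - 17.0352*c^3 + 2.1168*c^2 - 0.0594000000000001*c - 0.1008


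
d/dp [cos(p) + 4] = -sin(p)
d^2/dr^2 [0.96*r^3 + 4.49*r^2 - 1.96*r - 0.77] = 5.76*r + 8.98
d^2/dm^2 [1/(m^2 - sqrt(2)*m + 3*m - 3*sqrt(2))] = 2*(-m^2 - 3*m + sqrt(2)*m + (2*m - sqrt(2) + 3)^2 + 3*sqrt(2))/(m^2 - sqrt(2)*m + 3*m - 3*sqrt(2))^3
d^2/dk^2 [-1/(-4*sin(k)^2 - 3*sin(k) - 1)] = (-64*sin(k)^4 - 36*sin(k)^3 + 103*sin(k)^2 + 75*sin(k) + 10)/(4*sin(k)^2 + 3*sin(k) + 1)^3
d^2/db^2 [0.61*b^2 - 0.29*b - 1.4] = 1.22000000000000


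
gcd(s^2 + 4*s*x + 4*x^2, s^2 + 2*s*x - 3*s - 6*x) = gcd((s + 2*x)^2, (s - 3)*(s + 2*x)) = s + 2*x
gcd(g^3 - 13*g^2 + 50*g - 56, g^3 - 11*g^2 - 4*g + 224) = g - 7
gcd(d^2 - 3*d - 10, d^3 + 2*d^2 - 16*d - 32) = d + 2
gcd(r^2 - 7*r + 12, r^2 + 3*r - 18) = r - 3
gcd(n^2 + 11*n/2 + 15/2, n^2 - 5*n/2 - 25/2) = n + 5/2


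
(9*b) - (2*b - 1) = 7*b + 1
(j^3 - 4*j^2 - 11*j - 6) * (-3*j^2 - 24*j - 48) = -3*j^5 - 12*j^4 + 81*j^3 + 474*j^2 + 672*j + 288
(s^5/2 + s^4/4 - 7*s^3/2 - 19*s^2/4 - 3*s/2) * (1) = s^5/2 + s^4/4 - 7*s^3/2 - 19*s^2/4 - 3*s/2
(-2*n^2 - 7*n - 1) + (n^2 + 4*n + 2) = -n^2 - 3*n + 1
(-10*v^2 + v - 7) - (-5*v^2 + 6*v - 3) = -5*v^2 - 5*v - 4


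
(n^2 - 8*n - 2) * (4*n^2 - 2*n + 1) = 4*n^4 - 34*n^3 + 9*n^2 - 4*n - 2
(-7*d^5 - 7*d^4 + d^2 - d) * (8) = -56*d^5 - 56*d^4 + 8*d^2 - 8*d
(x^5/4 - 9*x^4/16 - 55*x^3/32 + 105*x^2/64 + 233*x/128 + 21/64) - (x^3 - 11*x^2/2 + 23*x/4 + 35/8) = x^5/4 - 9*x^4/16 - 87*x^3/32 + 457*x^2/64 - 503*x/128 - 259/64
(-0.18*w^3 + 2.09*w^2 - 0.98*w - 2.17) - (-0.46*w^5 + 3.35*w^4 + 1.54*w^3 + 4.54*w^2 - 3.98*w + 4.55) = 0.46*w^5 - 3.35*w^4 - 1.72*w^3 - 2.45*w^2 + 3.0*w - 6.72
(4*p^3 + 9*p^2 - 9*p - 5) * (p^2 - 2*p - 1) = 4*p^5 + p^4 - 31*p^3 + 4*p^2 + 19*p + 5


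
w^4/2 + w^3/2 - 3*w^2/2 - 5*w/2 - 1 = (w/2 + 1/2)*(w - 2)*(w + 1)^2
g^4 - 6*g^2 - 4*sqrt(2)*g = g*(g - 2*sqrt(2))*(g + sqrt(2))^2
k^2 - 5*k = k*(k - 5)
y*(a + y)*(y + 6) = a*y^2 + 6*a*y + y^3 + 6*y^2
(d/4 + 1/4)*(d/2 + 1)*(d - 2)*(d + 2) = d^4/8 + 3*d^3/8 - d^2/4 - 3*d/2 - 1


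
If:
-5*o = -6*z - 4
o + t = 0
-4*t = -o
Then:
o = 0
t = 0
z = -2/3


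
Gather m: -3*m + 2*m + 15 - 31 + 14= -m - 2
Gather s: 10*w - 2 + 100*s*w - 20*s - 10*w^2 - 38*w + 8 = s*(100*w - 20) - 10*w^2 - 28*w + 6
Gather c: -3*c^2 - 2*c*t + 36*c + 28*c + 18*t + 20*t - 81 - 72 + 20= -3*c^2 + c*(64 - 2*t) + 38*t - 133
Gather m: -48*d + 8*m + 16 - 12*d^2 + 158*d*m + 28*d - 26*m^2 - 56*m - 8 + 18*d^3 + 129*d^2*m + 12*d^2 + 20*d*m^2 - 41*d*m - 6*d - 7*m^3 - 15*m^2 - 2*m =18*d^3 - 26*d - 7*m^3 + m^2*(20*d - 41) + m*(129*d^2 + 117*d - 50) + 8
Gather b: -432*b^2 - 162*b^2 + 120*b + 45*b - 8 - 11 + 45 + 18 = -594*b^2 + 165*b + 44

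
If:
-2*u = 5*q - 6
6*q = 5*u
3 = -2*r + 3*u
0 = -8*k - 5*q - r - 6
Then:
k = -741/592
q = 30/37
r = -3/74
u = 36/37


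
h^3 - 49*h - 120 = (h - 8)*(h + 3)*(h + 5)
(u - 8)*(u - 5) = u^2 - 13*u + 40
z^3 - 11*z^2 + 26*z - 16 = (z - 8)*(z - 2)*(z - 1)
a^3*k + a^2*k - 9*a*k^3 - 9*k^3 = (a - 3*k)*(a + 3*k)*(a*k + k)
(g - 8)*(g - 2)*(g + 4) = g^3 - 6*g^2 - 24*g + 64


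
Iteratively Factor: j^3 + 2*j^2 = (j + 2)*(j^2) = j*(j + 2)*(j)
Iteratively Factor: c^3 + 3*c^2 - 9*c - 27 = (c - 3)*(c^2 + 6*c + 9) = (c - 3)*(c + 3)*(c + 3)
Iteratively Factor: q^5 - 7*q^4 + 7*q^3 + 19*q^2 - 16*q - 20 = (q - 2)*(q^4 - 5*q^3 - 3*q^2 + 13*q + 10) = (q - 2)*(q + 1)*(q^3 - 6*q^2 + 3*q + 10) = (q - 2)*(q + 1)^2*(q^2 - 7*q + 10) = (q - 5)*(q - 2)*(q + 1)^2*(q - 2)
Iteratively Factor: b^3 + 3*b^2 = (b)*(b^2 + 3*b) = b*(b + 3)*(b)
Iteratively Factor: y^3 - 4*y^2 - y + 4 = (y + 1)*(y^2 - 5*y + 4) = (y - 1)*(y + 1)*(y - 4)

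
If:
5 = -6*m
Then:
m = -5/6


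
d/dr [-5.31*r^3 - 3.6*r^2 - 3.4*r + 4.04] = -15.93*r^2 - 7.2*r - 3.4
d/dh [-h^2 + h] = 1 - 2*h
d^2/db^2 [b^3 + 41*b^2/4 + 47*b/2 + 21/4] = 6*b + 41/2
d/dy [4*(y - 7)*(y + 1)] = 8*y - 24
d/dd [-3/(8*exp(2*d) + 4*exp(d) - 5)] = (48*exp(d) + 12)*exp(d)/(8*exp(2*d) + 4*exp(d) - 5)^2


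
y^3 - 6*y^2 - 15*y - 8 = (y - 8)*(y + 1)^2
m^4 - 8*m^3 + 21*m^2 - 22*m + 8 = (m - 4)*(m - 2)*(m - 1)^2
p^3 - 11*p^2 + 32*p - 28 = (p - 7)*(p - 2)^2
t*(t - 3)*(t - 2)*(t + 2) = t^4 - 3*t^3 - 4*t^2 + 12*t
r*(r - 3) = r^2 - 3*r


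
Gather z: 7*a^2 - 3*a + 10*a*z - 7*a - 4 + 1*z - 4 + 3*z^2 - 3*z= 7*a^2 - 10*a + 3*z^2 + z*(10*a - 2) - 8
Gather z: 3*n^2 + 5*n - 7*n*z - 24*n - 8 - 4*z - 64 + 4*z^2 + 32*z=3*n^2 - 19*n + 4*z^2 + z*(28 - 7*n) - 72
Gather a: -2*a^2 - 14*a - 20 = -2*a^2 - 14*a - 20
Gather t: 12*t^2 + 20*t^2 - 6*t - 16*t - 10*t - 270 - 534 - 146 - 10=32*t^2 - 32*t - 960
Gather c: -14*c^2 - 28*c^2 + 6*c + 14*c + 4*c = -42*c^2 + 24*c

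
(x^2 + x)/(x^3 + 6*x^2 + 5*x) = 1/(x + 5)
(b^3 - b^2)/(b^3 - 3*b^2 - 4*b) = b*(1 - b)/(-b^2 + 3*b + 4)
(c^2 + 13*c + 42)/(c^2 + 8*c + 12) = (c + 7)/(c + 2)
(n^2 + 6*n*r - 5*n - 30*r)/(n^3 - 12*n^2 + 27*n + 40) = (n + 6*r)/(n^2 - 7*n - 8)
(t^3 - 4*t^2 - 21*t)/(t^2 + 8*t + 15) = t*(t - 7)/(t + 5)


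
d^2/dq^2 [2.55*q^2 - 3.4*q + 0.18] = 5.10000000000000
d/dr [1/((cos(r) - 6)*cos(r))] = 2*(cos(r) - 3)*sin(r)/((cos(r) - 6)^2*cos(r)^2)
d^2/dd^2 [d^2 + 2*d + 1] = 2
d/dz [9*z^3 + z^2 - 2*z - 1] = 27*z^2 + 2*z - 2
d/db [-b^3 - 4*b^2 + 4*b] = -3*b^2 - 8*b + 4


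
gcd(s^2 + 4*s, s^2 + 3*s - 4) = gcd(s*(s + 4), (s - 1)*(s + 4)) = s + 4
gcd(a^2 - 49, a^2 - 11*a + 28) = a - 7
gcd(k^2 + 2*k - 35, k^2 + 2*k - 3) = 1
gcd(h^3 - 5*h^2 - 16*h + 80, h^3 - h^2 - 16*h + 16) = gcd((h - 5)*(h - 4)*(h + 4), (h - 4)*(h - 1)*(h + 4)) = h^2 - 16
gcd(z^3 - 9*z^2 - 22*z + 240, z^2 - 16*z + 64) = z - 8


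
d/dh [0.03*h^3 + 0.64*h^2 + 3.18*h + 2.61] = 0.09*h^2 + 1.28*h + 3.18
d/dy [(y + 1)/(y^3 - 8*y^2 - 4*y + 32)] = (y^3 - 8*y^2 - 4*y + (y + 1)*(-3*y^2 + 16*y + 4) + 32)/(y^3 - 8*y^2 - 4*y + 32)^2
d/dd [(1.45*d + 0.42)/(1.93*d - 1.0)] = (2.2606 - 4.362958*d)/(1.93*d - 1.0)^3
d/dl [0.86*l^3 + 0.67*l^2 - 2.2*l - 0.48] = 2.58*l^2 + 1.34*l - 2.2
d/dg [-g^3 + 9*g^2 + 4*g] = -3*g^2 + 18*g + 4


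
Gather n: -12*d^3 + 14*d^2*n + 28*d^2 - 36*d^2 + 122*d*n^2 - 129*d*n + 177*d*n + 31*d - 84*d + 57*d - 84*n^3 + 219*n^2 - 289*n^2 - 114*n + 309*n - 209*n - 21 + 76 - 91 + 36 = -12*d^3 - 8*d^2 + 4*d - 84*n^3 + n^2*(122*d - 70) + n*(14*d^2 + 48*d - 14)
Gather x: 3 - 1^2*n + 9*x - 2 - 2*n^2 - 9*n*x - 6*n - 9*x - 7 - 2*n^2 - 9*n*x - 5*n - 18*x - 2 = -4*n^2 - 12*n + x*(-18*n - 18) - 8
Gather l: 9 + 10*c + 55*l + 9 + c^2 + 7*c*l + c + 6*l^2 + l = c^2 + 11*c + 6*l^2 + l*(7*c + 56) + 18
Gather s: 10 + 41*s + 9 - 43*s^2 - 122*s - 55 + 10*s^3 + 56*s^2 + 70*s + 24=10*s^3 + 13*s^2 - 11*s - 12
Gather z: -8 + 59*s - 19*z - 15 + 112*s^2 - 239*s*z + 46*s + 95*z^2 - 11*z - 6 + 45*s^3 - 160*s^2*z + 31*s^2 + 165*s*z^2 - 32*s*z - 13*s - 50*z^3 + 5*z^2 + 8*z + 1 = 45*s^3 + 143*s^2 + 92*s - 50*z^3 + z^2*(165*s + 100) + z*(-160*s^2 - 271*s - 22) - 28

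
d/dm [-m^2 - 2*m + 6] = -2*m - 2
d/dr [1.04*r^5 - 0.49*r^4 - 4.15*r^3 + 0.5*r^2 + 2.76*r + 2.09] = 5.2*r^4 - 1.96*r^3 - 12.45*r^2 + 1.0*r + 2.76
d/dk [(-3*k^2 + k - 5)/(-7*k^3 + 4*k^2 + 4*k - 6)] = (-21*k^4 + 14*k^3 - 121*k^2 + 76*k + 14)/(49*k^6 - 56*k^5 - 40*k^4 + 116*k^3 - 32*k^2 - 48*k + 36)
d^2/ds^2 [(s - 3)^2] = 2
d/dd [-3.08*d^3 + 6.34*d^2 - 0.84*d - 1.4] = -9.24*d^2 + 12.68*d - 0.84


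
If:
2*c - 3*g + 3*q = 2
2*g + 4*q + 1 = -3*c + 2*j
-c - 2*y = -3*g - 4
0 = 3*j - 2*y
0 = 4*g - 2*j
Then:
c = 19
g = -5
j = -10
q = -17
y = -15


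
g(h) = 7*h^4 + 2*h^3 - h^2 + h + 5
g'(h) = 28*h^3 + 6*h^2 - 2*h + 1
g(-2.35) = 184.66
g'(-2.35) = -324.55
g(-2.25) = 154.31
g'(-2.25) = -283.06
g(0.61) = 6.66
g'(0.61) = 8.37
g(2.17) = 178.11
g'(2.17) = 311.03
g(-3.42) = 867.52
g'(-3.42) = -1042.03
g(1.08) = 16.96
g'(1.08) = 41.11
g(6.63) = 14076.00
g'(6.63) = 8411.64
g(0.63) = 6.84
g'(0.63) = 9.12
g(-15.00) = 347390.00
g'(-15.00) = -93119.00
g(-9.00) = 44384.00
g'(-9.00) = -19907.00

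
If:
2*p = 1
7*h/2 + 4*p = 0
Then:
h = -4/7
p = 1/2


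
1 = 1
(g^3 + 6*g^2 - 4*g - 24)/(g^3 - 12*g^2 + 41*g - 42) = (g^2 + 8*g + 12)/(g^2 - 10*g + 21)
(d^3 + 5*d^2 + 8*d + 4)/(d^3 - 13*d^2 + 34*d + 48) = (d^2 + 4*d + 4)/(d^2 - 14*d + 48)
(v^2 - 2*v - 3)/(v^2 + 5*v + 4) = (v - 3)/(v + 4)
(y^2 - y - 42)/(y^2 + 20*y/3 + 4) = 3*(y - 7)/(3*y + 2)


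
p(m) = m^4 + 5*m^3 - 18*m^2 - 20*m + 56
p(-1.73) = 19.80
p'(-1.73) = 66.46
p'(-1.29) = 42.81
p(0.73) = 34.04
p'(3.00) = 115.00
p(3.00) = 50.00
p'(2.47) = 42.87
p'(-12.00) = -4340.00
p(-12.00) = 9800.00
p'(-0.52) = 2.21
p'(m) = 4*m^3 + 15*m^2 - 36*m - 20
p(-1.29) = 43.88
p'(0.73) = -36.73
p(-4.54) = -267.25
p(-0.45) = 60.94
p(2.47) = 9.35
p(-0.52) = 60.90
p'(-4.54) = 78.31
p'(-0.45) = -1.13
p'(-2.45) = 99.41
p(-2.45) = -40.55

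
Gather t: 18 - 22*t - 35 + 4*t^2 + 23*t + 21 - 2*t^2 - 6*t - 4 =2*t^2 - 5*t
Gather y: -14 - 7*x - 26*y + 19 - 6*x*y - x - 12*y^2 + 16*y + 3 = -8*x - 12*y^2 + y*(-6*x - 10) + 8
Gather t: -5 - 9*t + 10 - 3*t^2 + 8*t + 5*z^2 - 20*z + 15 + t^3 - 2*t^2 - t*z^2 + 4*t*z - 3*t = t^3 - 5*t^2 + t*(-z^2 + 4*z - 4) + 5*z^2 - 20*z + 20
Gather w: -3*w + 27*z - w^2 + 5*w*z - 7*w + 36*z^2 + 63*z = -w^2 + w*(5*z - 10) + 36*z^2 + 90*z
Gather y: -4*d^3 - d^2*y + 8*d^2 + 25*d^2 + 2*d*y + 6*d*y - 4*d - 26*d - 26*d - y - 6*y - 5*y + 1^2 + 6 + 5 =-4*d^3 + 33*d^2 - 56*d + y*(-d^2 + 8*d - 12) + 12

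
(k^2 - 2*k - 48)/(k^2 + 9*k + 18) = (k - 8)/(k + 3)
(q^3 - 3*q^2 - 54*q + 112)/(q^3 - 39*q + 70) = (q - 8)/(q - 5)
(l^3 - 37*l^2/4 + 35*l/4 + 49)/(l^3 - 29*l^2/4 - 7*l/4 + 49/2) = (l - 4)/(l - 2)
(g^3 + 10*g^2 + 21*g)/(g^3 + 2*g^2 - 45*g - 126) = g*(g + 7)/(g^2 - g - 42)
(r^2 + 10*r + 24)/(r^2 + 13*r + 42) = (r + 4)/(r + 7)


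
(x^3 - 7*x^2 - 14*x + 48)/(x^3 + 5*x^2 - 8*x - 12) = (x^2 - 5*x - 24)/(x^2 + 7*x + 6)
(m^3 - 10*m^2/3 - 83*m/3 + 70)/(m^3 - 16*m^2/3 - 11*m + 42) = (m + 5)/(m + 3)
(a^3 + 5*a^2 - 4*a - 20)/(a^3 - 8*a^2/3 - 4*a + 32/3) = 3*(a + 5)/(3*a - 8)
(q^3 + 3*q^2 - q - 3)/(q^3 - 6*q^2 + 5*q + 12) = (q^2 + 2*q - 3)/(q^2 - 7*q + 12)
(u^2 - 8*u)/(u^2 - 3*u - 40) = u/(u + 5)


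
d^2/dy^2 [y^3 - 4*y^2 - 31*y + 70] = 6*y - 8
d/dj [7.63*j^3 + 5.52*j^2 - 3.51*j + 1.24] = 22.89*j^2 + 11.04*j - 3.51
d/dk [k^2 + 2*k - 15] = 2*k + 2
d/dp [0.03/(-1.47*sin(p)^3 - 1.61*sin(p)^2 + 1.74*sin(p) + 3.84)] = (0.1323*sin(p)^2 + 0.0966*sin(p) - 0.0522)*cos(p)/(1.47*sin(p)^3 + 1.61*sin(p)^2 - 1.74*sin(p) - 3.84)^2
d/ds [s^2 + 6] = 2*s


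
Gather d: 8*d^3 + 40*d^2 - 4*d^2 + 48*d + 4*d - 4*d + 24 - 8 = 8*d^3 + 36*d^2 + 48*d + 16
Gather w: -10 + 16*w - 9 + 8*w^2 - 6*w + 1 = 8*w^2 + 10*w - 18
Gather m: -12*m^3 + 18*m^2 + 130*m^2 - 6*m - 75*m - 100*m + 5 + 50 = -12*m^3 + 148*m^2 - 181*m + 55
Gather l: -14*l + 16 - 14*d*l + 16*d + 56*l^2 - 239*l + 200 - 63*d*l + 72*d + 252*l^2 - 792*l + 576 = 88*d + 308*l^2 + l*(-77*d - 1045) + 792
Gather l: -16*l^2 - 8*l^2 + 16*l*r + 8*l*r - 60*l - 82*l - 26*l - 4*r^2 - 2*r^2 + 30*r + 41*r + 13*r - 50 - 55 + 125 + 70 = -24*l^2 + l*(24*r - 168) - 6*r^2 + 84*r + 90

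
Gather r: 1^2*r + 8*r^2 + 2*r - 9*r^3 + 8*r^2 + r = -9*r^3 + 16*r^2 + 4*r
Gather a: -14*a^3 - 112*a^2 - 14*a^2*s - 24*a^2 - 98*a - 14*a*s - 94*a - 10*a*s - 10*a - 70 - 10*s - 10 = -14*a^3 + a^2*(-14*s - 136) + a*(-24*s - 202) - 10*s - 80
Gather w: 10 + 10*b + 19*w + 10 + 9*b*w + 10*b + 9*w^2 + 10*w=20*b + 9*w^2 + w*(9*b + 29) + 20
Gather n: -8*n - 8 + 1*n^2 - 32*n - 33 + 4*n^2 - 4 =5*n^2 - 40*n - 45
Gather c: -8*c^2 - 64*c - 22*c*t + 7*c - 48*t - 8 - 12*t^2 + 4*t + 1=-8*c^2 + c*(-22*t - 57) - 12*t^2 - 44*t - 7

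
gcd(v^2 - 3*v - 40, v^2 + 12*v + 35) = v + 5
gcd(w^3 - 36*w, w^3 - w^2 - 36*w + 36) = w^2 - 36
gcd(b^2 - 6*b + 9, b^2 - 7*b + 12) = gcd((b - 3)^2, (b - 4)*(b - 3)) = b - 3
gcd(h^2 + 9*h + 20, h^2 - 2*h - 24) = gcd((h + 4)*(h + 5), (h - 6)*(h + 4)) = h + 4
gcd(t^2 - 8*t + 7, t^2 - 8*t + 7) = t^2 - 8*t + 7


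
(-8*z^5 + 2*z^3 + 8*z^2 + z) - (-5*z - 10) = -8*z^5 + 2*z^3 + 8*z^2 + 6*z + 10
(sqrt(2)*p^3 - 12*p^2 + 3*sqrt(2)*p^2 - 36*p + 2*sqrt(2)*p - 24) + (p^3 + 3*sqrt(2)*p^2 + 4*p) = p^3 + sqrt(2)*p^3 - 12*p^2 + 6*sqrt(2)*p^2 - 32*p + 2*sqrt(2)*p - 24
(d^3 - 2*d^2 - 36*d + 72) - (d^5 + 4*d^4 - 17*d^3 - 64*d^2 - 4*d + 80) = -d^5 - 4*d^4 + 18*d^3 + 62*d^2 - 32*d - 8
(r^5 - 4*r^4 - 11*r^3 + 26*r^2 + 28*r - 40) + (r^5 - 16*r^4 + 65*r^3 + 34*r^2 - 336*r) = 2*r^5 - 20*r^4 + 54*r^3 + 60*r^2 - 308*r - 40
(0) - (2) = -2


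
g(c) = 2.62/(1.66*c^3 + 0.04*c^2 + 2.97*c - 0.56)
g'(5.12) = -0.01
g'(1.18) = -0.80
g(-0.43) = -1.34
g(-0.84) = -0.65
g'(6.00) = -0.00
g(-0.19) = -2.31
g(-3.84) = -0.02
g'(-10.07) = -0.00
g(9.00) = 0.00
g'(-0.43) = -2.63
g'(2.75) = -0.06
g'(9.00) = -0.00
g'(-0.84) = -1.05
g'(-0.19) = -6.38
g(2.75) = 0.06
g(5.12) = 0.01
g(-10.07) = -0.00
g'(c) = 2.62*(-4.98*c^2 - 0.08*c - 2.97)/(1.66*c^3 + 0.04*c^2 + 2.97*c - 0.56)^2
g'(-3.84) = -0.02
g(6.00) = 0.01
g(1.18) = 0.46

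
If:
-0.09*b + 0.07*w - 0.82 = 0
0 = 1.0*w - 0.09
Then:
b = -9.04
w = 0.09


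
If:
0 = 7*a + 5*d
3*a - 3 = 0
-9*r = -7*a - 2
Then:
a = 1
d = -7/5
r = 1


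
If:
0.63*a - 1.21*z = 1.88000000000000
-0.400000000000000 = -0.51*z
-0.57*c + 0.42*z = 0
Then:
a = 4.49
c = 0.58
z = 0.78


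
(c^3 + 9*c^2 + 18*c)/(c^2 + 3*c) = c + 6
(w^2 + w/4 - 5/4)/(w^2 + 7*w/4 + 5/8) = 2*(w - 1)/(2*w + 1)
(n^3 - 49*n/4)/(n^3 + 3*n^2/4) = (4*n^2 - 49)/(n*(4*n + 3))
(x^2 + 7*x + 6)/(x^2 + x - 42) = (x^2 + 7*x + 6)/(x^2 + x - 42)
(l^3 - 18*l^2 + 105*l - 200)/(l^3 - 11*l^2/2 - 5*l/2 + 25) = 2*(l^2 - 13*l + 40)/(2*l^2 - l - 10)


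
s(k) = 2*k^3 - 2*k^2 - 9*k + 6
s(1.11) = -3.72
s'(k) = 6*k^2 - 4*k - 9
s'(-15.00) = 1401.00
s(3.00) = 15.00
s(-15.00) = -7059.00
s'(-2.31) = 32.26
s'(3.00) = 33.00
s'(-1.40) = 8.36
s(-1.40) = 9.19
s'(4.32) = 85.69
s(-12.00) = -3630.00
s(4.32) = 91.04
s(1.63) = -5.32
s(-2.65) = -21.41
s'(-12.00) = 903.00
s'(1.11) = -6.05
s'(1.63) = 0.42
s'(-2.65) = 43.74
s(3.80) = 52.66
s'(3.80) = 62.44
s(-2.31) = -8.53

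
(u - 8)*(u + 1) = u^2 - 7*u - 8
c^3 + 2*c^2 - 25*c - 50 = (c - 5)*(c + 2)*(c + 5)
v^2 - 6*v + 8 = (v - 4)*(v - 2)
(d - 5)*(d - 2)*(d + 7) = d^3 - 39*d + 70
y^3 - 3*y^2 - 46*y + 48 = (y - 8)*(y - 1)*(y + 6)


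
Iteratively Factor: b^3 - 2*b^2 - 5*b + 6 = (b + 2)*(b^2 - 4*b + 3) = (b - 3)*(b + 2)*(b - 1)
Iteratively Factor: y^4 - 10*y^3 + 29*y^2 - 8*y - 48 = (y + 1)*(y^3 - 11*y^2 + 40*y - 48) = (y - 4)*(y + 1)*(y^2 - 7*y + 12) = (y - 4)*(y - 3)*(y + 1)*(y - 4)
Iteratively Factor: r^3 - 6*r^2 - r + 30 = (r - 5)*(r^2 - r - 6) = (r - 5)*(r + 2)*(r - 3)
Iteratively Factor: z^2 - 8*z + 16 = (z - 4)*(z - 4)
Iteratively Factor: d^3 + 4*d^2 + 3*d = (d + 1)*(d^2 + 3*d) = (d + 1)*(d + 3)*(d)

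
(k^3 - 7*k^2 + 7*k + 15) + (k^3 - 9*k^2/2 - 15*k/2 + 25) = 2*k^3 - 23*k^2/2 - k/2 + 40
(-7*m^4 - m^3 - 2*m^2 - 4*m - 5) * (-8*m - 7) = 56*m^5 + 57*m^4 + 23*m^3 + 46*m^2 + 68*m + 35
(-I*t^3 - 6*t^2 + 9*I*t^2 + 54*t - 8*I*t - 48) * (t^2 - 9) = -I*t^5 - 6*t^4 + 9*I*t^4 + 54*t^3 + I*t^3 + 6*t^2 - 81*I*t^2 - 486*t + 72*I*t + 432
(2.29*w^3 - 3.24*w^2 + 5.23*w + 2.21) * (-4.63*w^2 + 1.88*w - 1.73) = -10.6027*w^5 + 19.3064*w^4 - 34.2678*w^3 + 5.2053*w^2 - 4.8931*w - 3.8233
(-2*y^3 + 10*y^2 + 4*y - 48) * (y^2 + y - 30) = -2*y^5 + 8*y^4 + 74*y^3 - 344*y^2 - 168*y + 1440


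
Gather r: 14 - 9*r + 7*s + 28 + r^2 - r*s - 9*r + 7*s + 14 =r^2 + r*(-s - 18) + 14*s + 56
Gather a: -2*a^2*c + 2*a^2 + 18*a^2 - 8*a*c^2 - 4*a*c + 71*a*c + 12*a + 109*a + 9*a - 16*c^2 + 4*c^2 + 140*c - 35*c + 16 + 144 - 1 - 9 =a^2*(20 - 2*c) + a*(-8*c^2 + 67*c + 130) - 12*c^2 + 105*c + 150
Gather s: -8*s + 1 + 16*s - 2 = 8*s - 1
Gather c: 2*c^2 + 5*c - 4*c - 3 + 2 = 2*c^2 + c - 1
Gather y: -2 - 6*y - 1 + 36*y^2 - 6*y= 36*y^2 - 12*y - 3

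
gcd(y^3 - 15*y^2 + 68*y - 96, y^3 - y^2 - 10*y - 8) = y - 4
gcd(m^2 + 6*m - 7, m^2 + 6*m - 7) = m^2 + 6*m - 7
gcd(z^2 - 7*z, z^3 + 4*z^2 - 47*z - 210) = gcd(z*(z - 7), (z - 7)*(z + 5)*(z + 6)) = z - 7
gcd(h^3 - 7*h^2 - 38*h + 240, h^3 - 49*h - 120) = h - 8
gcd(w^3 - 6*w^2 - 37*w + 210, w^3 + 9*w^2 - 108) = w + 6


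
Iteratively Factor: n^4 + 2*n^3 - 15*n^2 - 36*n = (n - 4)*(n^3 + 6*n^2 + 9*n) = (n - 4)*(n + 3)*(n^2 + 3*n) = (n - 4)*(n + 3)^2*(n)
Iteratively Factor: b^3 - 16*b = (b)*(b^2 - 16) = b*(b - 4)*(b + 4)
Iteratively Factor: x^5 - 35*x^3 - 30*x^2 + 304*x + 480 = (x - 4)*(x^4 + 4*x^3 - 19*x^2 - 106*x - 120) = (x - 4)*(x + 2)*(x^3 + 2*x^2 - 23*x - 60) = (x - 4)*(x + 2)*(x + 3)*(x^2 - x - 20) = (x - 4)*(x + 2)*(x + 3)*(x + 4)*(x - 5)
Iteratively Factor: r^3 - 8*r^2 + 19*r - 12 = (r - 1)*(r^2 - 7*r + 12) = (r - 3)*(r - 1)*(r - 4)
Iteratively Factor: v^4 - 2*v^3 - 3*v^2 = (v - 3)*(v^3 + v^2) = (v - 3)*(v + 1)*(v^2) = v*(v - 3)*(v + 1)*(v)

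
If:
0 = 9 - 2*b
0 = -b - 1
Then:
No Solution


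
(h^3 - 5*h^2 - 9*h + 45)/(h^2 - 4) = (h^3 - 5*h^2 - 9*h + 45)/(h^2 - 4)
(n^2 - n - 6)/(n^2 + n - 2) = (n - 3)/(n - 1)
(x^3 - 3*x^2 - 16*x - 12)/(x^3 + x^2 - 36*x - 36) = (x + 2)/(x + 6)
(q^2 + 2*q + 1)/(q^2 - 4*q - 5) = (q + 1)/(q - 5)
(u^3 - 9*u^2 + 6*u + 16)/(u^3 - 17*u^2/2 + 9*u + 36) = 2*(u^3 - 9*u^2 + 6*u + 16)/(2*u^3 - 17*u^2 + 18*u + 72)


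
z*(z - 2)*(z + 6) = z^3 + 4*z^2 - 12*z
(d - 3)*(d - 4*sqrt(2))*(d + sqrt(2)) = d^3 - 3*sqrt(2)*d^2 - 3*d^2 - 8*d + 9*sqrt(2)*d + 24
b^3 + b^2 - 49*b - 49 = (b - 7)*(b + 1)*(b + 7)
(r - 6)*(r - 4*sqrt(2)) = r^2 - 6*r - 4*sqrt(2)*r + 24*sqrt(2)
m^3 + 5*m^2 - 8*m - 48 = (m - 3)*(m + 4)^2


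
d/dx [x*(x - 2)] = 2*x - 2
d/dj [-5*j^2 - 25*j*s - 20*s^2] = -10*j - 25*s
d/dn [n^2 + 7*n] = 2*n + 7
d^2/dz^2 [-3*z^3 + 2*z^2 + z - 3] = 4 - 18*z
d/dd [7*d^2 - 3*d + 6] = 14*d - 3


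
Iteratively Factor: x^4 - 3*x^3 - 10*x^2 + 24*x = (x + 3)*(x^3 - 6*x^2 + 8*x) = x*(x + 3)*(x^2 - 6*x + 8) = x*(x - 2)*(x + 3)*(x - 4)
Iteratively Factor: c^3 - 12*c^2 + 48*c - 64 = (c - 4)*(c^2 - 8*c + 16) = (c - 4)^2*(c - 4)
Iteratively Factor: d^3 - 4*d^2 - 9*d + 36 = (d - 4)*(d^2 - 9) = (d - 4)*(d - 3)*(d + 3)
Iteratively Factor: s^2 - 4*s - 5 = (s - 5)*(s + 1)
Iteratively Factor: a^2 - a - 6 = (a - 3)*(a + 2)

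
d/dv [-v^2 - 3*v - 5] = -2*v - 3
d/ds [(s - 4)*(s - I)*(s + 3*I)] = 3*s^2 + 4*s*(-2 + I) + 3 - 8*I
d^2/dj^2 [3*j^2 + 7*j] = 6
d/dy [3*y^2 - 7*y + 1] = 6*y - 7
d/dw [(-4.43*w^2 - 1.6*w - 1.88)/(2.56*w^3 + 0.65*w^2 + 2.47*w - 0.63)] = (11.3408*w^4 + 8.192*w^3 + 4.5363*w^2 + 8.0258*w + 5.6516)/(6.5536*w^6 + 3.328*w^5 + 13.0689*w^4 - 0.0145999999999997*w^3 + 5.2819*w^2 - 3.1122*w + 0.3969)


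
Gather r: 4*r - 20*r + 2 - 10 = -16*r - 8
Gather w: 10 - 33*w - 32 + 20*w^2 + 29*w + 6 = 20*w^2 - 4*w - 16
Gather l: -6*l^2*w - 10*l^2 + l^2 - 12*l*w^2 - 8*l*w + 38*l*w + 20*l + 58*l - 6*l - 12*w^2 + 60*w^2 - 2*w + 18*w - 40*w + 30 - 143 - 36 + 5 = l^2*(-6*w - 9) + l*(-12*w^2 + 30*w + 72) + 48*w^2 - 24*w - 144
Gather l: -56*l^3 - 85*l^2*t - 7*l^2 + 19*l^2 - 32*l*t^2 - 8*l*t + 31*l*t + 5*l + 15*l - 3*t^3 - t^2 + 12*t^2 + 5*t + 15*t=-56*l^3 + l^2*(12 - 85*t) + l*(-32*t^2 + 23*t + 20) - 3*t^3 + 11*t^2 + 20*t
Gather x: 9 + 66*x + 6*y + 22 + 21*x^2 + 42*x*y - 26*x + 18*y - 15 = 21*x^2 + x*(42*y + 40) + 24*y + 16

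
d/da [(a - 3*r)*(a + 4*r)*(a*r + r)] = r*(3*a^2 + 2*a*r + 2*a - 12*r^2 + r)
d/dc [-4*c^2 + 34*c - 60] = 34 - 8*c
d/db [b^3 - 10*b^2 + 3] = b*(3*b - 20)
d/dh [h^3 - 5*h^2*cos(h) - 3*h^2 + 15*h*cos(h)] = 5*h^2*sin(h) + 3*h^2 - 15*h*sin(h) - 10*h*cos(h) - 6*h + 15*cos(h)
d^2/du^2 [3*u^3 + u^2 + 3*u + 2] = 18*u + 2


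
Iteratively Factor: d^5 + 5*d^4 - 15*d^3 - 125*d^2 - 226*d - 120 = (d + 2)*(d^4 + 3*d^3 - 21*d^2 - 83*d - 60) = (d + 2)*(d + 4)*(d^3 - d^2 - 17*d - 15) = (d + 1)*(d + 2)*(d + 4)*(d^2 - 2*d - 15) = (d + 1)*(d + 2)*(d + 3)*(d + 4)*(d - 5)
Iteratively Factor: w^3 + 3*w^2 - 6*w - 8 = (w + 4)*(w^2 - w - 2) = (w + 1)*(w + 4)*(w - 2)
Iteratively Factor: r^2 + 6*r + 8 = (r + 2)*(r + 4)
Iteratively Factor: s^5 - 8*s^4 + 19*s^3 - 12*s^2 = (s - 1)*(s^4 - 7*s^3 + 12*s^2) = (s - 3)*(s - 1)*(s^3 - 4*s^2) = s*(s - 3)*(s - 1)*(s^2 - 4*s) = s*(s - 4)*(s - 3)*(s - 1)*(s)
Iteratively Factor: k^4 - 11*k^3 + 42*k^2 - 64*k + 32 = (k - 1)*(k^3 - 10*k^2 + 32*k - 32) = (k - 4)*(k - 1)*(k^2 - 6*k + 8) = (k - 4)^2*(k - 1)*(k - 2)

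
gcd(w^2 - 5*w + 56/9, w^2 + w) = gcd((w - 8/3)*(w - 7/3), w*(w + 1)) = 1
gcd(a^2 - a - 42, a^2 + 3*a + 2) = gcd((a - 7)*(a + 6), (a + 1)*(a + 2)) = 1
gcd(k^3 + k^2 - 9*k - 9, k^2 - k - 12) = k + 3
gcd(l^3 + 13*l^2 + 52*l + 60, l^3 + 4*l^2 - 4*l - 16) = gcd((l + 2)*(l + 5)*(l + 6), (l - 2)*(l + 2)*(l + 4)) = l + 2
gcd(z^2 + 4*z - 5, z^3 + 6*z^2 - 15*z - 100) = z + 5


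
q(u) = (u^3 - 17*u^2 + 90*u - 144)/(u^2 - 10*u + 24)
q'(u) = (10 - 2*u)*(u^3 - 17*u^2 + 90*u - 144)/(u^2 - 10*u + 24)^2 + (3*u^2 - 34*u + 90)/(u^2 - 10*u + 24) = (u^2 - 8*u + 20)/(u^2 - 8*u + 16)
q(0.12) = -5.85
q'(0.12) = 1.27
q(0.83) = -4.91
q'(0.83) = 1.40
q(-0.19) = -6.24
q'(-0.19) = 1.23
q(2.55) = -1.69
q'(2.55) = 2.90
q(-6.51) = -13.13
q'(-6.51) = 1.04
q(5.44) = -4.34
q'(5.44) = 2.93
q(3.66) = 8.42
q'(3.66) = 35.60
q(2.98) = -0.10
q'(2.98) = 4.84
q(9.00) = 1.20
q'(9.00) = 1.16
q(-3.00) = -9.43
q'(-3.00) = 1.08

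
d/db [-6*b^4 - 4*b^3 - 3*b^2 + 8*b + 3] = -24*b^3 - 12*b^2 - 6*b + 8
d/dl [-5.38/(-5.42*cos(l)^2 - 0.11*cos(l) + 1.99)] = (58.3192*cos(l) + 0.5918)*sin(l)/(5.42*cos(l)^2 + 0.11*cos(l) - 1.99)^2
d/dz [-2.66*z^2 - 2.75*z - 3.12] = -5.32*z - 2.75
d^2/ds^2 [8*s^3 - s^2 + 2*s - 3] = 48*s - 2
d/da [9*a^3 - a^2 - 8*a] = 27*a^2 - 2*a - 8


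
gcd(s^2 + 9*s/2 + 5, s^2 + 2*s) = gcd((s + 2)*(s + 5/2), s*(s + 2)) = s + 2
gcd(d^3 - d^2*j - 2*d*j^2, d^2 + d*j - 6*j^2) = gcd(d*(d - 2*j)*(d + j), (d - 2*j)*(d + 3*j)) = d - 2*j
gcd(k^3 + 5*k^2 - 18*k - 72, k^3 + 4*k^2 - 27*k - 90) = k^2 + 9*k + 18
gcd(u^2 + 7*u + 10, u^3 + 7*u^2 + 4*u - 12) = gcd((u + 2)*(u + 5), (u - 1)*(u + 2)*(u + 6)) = u + 2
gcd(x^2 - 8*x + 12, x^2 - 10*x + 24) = x - 6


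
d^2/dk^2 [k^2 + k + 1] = 2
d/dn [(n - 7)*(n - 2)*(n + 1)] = 3*n^2 - 16*n + 5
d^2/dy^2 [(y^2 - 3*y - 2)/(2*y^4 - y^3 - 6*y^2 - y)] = 2*(12*y^8 - 78*y^7 - 19*y^6 + 171*y^5 + 129*y^4 - 199*y^3 - 222*y^2 - 36*y - 2)/(y^3*(8*y^9 - 12*y^8 - 66*y^7 + 59*y^6 + 210*y^5 - 39*y^4 - 246*y^3 - 111*y^2 - 18*y - 1))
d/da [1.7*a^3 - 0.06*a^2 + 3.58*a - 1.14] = 5.1*a^2 - 0.12*a + 3.58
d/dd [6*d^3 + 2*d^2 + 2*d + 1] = 18*d^2 + 4*d + 2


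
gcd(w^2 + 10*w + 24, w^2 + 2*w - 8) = w + 4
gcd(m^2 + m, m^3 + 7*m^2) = m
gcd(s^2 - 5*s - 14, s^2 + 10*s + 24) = 1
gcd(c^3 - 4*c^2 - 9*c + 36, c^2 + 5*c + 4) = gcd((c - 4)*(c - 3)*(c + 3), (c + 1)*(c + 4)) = 1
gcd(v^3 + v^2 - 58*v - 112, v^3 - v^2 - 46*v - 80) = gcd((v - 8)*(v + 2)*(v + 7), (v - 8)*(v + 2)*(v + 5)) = v^2 - 6*v - 16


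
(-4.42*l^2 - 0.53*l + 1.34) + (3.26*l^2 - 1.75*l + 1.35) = -1.16*l^2 - 2.28*l + 2.69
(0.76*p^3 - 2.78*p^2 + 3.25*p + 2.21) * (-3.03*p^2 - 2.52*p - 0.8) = -2.3028*p^5 + 6.5082*p^4 - 3.4499*p^3 - 12.6623*p^2 - 8.1692*p - 1.768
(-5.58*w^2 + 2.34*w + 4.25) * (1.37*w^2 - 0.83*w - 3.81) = -7.6446*w^4 + 7.8372*w^3 + 25.1401*w^2 - 12.4429*w - 16.1925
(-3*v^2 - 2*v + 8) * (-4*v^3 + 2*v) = 12*v^5 + 8*v^4 - 38*v^3 - 4*v^2 + 16*v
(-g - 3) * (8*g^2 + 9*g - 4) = -8*g^3 - 33*g^2 - 23*g + 12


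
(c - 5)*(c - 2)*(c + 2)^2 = c^4 - 3*c^3 - 14*c^2 + 12*c + 40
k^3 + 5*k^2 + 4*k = k*(k + 1)*(k + 4)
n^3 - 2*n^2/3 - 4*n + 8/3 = (n - 2)*(n - 2/3)*(n + 2)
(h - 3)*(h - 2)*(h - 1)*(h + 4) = h^4 - 2*h^3 - 13*h^2 + 38*h - 24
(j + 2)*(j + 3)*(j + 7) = j^3 + 12*j^2 + 41*j + 42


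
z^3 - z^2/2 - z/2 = z*(z - 1)*(z + 1/2)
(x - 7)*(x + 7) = x^2 - 49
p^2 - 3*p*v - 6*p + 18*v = (p - 6)*(p - 3*v)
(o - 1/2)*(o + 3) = o^2 + 5*o/2 - 3/2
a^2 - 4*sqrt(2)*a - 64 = (a - 8*sqrt(2))*(a + 4*sqrt(2))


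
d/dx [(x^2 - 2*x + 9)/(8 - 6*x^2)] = (-3*x^2 + 31*x - 4)/(9*x^4 - 24*x^2 + 16)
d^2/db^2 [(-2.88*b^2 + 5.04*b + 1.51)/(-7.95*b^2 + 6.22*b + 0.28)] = (-2.27373675443232e-13*b^4 - 352.254959999999*b^3 - 534.14937*b^2 + 380.6937*b - 105.554576)/(502.459875*b^6 - 1179.35865*b^5 + 869.62824*b^4 - 157.567528*b^3 - 30.628416*b^2 - 1.462944*b - 0.021952)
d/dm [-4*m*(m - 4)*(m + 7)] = -12*m^2 - 24*m + 112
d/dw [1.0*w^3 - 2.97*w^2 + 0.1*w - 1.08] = 3.0*w^2 - 5.94*w + 0.1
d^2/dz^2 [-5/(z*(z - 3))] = 30*(-z^2 + 3*z - 3)/(z^3*(z^3 - 9*z^2 + 27*z - 27))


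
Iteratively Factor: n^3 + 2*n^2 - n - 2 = (n + 1)*(n^2 + n - 2) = (n - 1)*(n + 1)*(n + 2)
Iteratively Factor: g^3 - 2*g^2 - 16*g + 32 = (g - 4)*(g^2 + 2*g - 8) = (g - 4)*(g - 2)*(g + 4)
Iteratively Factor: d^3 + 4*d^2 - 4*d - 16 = (d - 2)*(d^2 + 6*d + 8) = (d - 2)*(d + 4)*(d + 2)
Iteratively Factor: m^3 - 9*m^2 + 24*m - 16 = (m - 1)*(m^2 - 8*m + 16) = (m - 4)*(m - 1)*(m - 4)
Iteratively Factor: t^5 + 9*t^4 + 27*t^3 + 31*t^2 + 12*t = (t + 3)*(t^4 + 6*t^3 + 9*t^2 + 4*t) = t*(t + 3)*(t^3 + 6*t^2 + 9*t + 4) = t*(t + 3)*(t + 4)*(t^2 + 2*t + 1) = t*(t + 1)*(t + 3)*(t + 4)*(t + 1)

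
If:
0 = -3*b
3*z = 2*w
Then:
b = 0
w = 3*z/2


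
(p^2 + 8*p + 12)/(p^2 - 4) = (p + 6)/(p - 2)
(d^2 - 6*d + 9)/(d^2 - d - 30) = (-d^2 + 6*d - 9)/(-d^2 + d + 30)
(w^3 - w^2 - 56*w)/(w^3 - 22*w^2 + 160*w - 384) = w*(w + 7)/(w^2 - 14*w + 48)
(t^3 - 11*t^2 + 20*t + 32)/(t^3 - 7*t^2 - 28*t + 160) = (t + 1)/(t + 5)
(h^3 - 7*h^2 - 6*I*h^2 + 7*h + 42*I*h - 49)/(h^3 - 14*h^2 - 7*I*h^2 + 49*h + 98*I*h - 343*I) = (h + I)/(h - 7)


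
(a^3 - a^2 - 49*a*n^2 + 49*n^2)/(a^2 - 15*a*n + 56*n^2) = (a^2 + 7*a*n - a - 7*n)/(a - 8*n)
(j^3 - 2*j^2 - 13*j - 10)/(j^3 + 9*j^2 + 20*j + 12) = (j - 5)/(j + 6)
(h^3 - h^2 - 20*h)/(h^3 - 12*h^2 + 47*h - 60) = h*(h + 4)/(h^2 - 7*h + 12)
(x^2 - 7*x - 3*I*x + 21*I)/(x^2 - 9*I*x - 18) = (x - 7)/(x - 6*I)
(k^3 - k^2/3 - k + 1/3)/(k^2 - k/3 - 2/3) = (3*k^2 + 2*k - 1)/(3*k + 2)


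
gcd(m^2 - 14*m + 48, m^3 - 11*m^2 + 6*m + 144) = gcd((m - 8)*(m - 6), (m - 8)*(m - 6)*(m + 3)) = m^2 - 14*m + 48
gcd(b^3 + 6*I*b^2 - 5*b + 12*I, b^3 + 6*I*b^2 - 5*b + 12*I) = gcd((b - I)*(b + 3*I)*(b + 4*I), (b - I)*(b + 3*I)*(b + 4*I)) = b^3 + 6*I*b^2 - 5*b + 12*I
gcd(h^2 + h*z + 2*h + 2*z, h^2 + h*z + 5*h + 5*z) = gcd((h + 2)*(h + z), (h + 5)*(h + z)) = h + z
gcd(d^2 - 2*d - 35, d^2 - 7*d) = d - 7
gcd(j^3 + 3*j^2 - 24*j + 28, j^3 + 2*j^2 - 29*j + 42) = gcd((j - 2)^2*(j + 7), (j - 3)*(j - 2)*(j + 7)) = j^2 + 5*j - 14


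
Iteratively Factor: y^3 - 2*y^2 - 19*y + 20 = (y - 5)*(y^2 + 3*y - 4) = (y - 5)*(y - 1)*(y + 4)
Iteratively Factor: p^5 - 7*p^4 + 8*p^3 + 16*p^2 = (p - 4)*(p^4 - 3*p^3 - 4*p^2) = (p - 4)^2*(p^3 + p^2) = p*(p - 4)^2*(p^2 + p) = p*(p - 4)^2*(p + 1)*(p)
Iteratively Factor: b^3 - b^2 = (b)*(b^2 - b) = b*(b - 1)*(b)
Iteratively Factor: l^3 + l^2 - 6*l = (l)*(l^2 + l - 6) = l*(l - 2)*(l + 3)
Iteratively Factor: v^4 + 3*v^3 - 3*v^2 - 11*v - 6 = (v + 1)*(v^3 + 2*v^2 - 5*v - 6) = (v + 1)*(v + 3)*(v^2 - v - 2) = (v + 1)^2*(v + 3)*(v - 2)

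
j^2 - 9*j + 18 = (j - 6)*(j - 3)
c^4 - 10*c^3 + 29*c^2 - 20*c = c*(c - 5)*(c - 4)*(c - 1)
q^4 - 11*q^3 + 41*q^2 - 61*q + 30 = (q - 5)*(q - 3)*(q - 2)*(q - 1)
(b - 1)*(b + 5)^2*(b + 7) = b^4 + 16*b^3 + 78*b^2 + 80*b - 175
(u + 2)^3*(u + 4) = u^4 + 10*u^3 + 36*u^2 + 56*u + 32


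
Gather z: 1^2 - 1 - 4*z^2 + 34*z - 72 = -4*z^2 + 34*z - 72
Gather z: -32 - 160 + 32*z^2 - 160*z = 32*z^2 - 160*z - 192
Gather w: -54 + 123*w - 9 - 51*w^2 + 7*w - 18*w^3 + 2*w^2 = -18*w^3 - 49*w^2 + 130*w - 63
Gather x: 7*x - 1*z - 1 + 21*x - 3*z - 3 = 28*x - 4*z - 4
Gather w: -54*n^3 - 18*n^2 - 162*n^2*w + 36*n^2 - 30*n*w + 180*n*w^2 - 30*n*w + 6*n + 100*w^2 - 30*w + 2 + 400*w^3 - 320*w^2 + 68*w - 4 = -54*n^3 + 18*n^2 + 6*n + 400*w^3 + w^2*(180*n - 220) + w*(-162*n^2 - 60*n + 38) - 2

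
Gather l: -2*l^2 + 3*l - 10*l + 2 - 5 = -2*l^2 - 7*l - 3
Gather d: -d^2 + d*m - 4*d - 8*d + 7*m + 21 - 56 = -d^2 + d*(m - 12) + 7*m - 35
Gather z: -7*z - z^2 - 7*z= -z^2 - 14*z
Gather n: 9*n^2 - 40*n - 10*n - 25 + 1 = 9*n^2 - 50*n - 24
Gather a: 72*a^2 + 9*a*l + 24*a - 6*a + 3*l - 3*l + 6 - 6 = 72*a^2 + a*(9*l + 18)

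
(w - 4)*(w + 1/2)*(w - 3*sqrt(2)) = w^3 - 3*sqrt(2)*w^2 - 7*w^2/2 - 2*w + 21*sqrt(2)*w/2 + 6*sqrt(2)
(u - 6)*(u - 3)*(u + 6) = u^3 - 3*u^2 - 36*u + 108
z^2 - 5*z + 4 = (z - 4)*(z - 1)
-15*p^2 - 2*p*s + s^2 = (-5*p + s)*(3*p + s)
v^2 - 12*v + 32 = (v - 8)*(v - 4)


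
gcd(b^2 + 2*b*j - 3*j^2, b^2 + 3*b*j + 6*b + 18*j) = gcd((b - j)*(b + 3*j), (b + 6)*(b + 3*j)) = b + 3*j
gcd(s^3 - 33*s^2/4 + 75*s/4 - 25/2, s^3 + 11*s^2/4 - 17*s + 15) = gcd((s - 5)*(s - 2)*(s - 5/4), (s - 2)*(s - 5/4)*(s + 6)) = s^2 - 13*s/4 + 5/2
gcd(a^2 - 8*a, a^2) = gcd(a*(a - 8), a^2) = a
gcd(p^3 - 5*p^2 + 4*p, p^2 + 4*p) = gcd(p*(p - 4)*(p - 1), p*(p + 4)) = p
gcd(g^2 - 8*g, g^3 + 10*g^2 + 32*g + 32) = 1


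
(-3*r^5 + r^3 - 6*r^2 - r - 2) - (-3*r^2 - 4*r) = -3*r^5 + r^3 - 3*r^2 + 3*r - 2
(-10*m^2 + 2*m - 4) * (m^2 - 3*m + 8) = -10*m^4 + 32*m^3 - 90*m^2 + 28*m - 32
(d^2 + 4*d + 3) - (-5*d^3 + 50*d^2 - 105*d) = 5*d^3 - 49*d^2 + 109*d + 3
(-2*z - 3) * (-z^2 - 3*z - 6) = 2*z^3 + 9*z^2 + 21*z + 18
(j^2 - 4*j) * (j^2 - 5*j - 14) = j^4 - 9*j^3 + 6*j^2 + 56*j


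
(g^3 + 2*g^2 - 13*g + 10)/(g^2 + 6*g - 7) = (g^2 + 3*g - 10)/(g + 7)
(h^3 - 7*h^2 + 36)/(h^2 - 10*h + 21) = (h^2 - 4*h - 12)/(h - 7)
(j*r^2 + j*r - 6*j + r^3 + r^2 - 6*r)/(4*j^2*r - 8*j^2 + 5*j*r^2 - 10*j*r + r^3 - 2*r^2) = (r + 3)/(4*j + r)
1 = 1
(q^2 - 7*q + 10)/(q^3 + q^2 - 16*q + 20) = (q - 5)/(q^2 + 3*q - 10)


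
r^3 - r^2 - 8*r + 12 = (r - 2)^2*(r + 3)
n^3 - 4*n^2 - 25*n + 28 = (n - 7)*(n - 1)*(n + 4)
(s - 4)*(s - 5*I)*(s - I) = s^3 - 4*s^2 - 6*I*s^2 - 5*s + 24*I*s + 20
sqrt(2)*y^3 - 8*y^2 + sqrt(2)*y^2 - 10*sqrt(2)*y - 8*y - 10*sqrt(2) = (y - 5*sqrt(2))*(y + sqrt(2))*(sqrt(2)*y + sqrt(2))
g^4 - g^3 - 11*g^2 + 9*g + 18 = (g - 3)*(g - 2)*(g + 1)*(g + 3)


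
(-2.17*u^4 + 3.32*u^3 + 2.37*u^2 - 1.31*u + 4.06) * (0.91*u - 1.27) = -1.9747*u^5 + 5.7771*u^4 - 2.0597*u^3 - 4.202*u^2 + 5.3583*u - 5.1562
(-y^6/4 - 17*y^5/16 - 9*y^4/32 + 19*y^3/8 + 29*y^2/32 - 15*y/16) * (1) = -y^6/4 - 17*y^5/16 - 9*y^4/32 + 19*y^3/8 + 29*y^2/32 - 15*y/16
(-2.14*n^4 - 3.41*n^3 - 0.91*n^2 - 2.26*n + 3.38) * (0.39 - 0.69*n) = 1.4766*n^5 + 1.5183*n^4 - 0.702*n^3 + 1.2045*n^2 - 3.2136*n + 1.3182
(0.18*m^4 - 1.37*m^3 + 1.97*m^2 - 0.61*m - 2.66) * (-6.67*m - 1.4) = -1.2006*m^5 + 8.8859*m^4 - 11.2219*m^3 + 1.3107*m^2 + 18.5962*m + 3.724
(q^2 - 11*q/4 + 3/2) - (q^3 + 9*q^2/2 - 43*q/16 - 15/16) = -q^3 - 7*q^2/2 - q/16 + 39/16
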